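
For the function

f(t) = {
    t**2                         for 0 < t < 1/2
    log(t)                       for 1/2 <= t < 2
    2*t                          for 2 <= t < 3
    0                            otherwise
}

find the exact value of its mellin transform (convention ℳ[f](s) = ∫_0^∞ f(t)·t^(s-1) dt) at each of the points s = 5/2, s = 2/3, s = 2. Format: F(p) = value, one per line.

cuts at 1/2, 2: linearity sums the 3 kernel integrals
∫ t**2·t^(s-1) over [0, 1/2)
[1/2, 2) adds the kernel integral of log(t)
the [2, 3) slice contributes ∫ 2*t·t^(s-1) dt

F(5/2) = sqrt(2)*(-130649 + 41580*log(2) + 194400*sqrt(6))/25200
F(2/3) = 3*2**(1/3)*(-496*2**(1/3) + 125 + log(2**(80 + 160*2**(1/3))) + 192*6**(2/3))/320
F(2) = 17*log(2)/8 + 2255/192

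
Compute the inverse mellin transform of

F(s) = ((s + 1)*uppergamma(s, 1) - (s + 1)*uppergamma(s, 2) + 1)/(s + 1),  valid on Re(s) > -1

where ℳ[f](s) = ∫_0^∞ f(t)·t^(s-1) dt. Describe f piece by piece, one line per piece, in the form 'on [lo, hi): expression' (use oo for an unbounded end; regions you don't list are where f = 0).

on [0, 1): t
on [1, 2): exp(-t)

slice at 1, transform all 2 pieces, and sum them
for t in [0, 1): the term is ∫ t·t^(s-1)
on [1, 2): add ∫ exp(-t)·t^(s-1) dt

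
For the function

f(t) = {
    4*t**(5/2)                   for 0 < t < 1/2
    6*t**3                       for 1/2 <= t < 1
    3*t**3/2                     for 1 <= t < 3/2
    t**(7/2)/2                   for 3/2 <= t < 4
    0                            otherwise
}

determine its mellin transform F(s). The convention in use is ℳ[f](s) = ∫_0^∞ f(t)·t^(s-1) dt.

(-12*2**(-s - 3)*(2*s + 5)*(2*s + 7) + 16*2**(-s - 5/2)*(s + 3)*(2*s + 7) + 3*(3/2)**(s + 3)*(2*s + 5)*(2*s + 7) - 2*(3/2)**(s + 7/2)*(s + 3)*(2*s + 5) + 2*4**(s + 7/2)*(s + 3)*(2*s + 5) + 9*(2*s + 5)*(2*s + 7))/(2*(s + 3)*(2*s + 5)*(2*s + 7))
  Re(s) > -5/2

split f at 1/2, 1, 3/2: ℳ[f](s) collects 4 kernel integrals
piece [0, 1/2): integrate 4*t**(5/2) against the kernel
over [1/2, 1), the kernel integral of 6*t**3 enters the sum
∫ 3*t**3/2·t^(s-1) over [1, 3/2)
on [3/2, 4): add ∫ t**(7/2)/2·t^(s-1) dt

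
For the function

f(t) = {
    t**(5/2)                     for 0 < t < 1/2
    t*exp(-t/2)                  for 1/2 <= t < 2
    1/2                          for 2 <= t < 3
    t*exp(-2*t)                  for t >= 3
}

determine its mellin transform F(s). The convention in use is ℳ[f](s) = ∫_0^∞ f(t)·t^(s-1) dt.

the shared t-power comes off first: t**(3/2) on [0, 1/2); exp(-t/2) on [1/2, 2); 1/(2*t) on [2, 3); …
slice at 1/2, 2, 3, transform all 4 pieces, and sum them
[0, 1/2) adds the kernel integral of t**(5/2)
between 1/2 and 2 the integrand is t*exp(-t/2)·t^(s-1)
∫ over [2, 3) of 1/2·t^(s-1) joins the sum
segment [3, ∞) carries t*exp(-2*t); integrate it

(2*24**s*s*(2*s + 5)*uppergamma(s + 1, 1/4) - 2*24**s*s*(2*s + 5)*uppergamma(s + 1, 1) - 24**s*(2*s + 5)/2 + 36**s*(2*s + 5)/2 + 6**s*s*(2*s + 5)*uppergamma(s + 1, 6)/2 + sqrt(2)*6**s*s/4)/(12**s*s*(2*s + 5))
  Re(s) > -5/2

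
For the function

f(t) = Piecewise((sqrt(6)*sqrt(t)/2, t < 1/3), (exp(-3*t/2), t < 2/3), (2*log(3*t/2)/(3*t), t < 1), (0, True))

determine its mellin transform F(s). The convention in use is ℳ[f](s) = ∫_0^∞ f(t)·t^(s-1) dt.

invert the common scale on t to get sqrt(t) on [0, 1/2); exp(-t) on [1/2, 1); log(t)/t on [1, 3/2)
summing 3 kernel integrals split by 1/3, 2/3 yields ℳ[f](s)
over [0, 1/3), the kernel integral of sqrt(6)*sqrt(t)/2 enters the sum
∫ over [1/3, 2/3) of exp(-3*t/2)·t^(s-1) joins the sum
over [2/3, 1), the kernel integral of 2*log(3*t/2)/(3*t) enters the sum

3**(-s - 1)*(3*2**s*(2*s + 1)*(s**2 - 2*s + 1)*uppergamma(s, 1/2) - 3*2**s*(2*s + 1)*(s**2 - 2*s + 1)*uppergamma(s, 1) + 2**s*(6*s + 3) + 3**s*s*(2*s + 1)*(-2*log(2) + 2*log(3)) + 3**s*(-4*s - 2) + 3**s*(2*s + 1)*(-2*log(3) + 2*log(2)) + sqrt(2)*(3*s**2 - 6*s + 3))/((2*s + 1)*(s**2 - 2*s + 1))
  Re(s) > -1/2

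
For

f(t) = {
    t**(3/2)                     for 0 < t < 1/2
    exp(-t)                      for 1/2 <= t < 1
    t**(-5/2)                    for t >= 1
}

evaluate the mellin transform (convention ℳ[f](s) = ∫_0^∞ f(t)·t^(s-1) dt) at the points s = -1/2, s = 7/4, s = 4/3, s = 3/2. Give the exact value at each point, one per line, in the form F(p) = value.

F(-1/2) = -2*sqrt(pi)*erfc(sqrt(2)/2) - 2*exp(-1) + 2*sqrt(pi)*erfc(1) + 5/6 + 2*sqrt(2)*exp(-1/2)
F(7/4) = -uppergamma(7/4, 1) + 2**(3/4)/52 + uppergamma(7/4, 1/2) + 4/3
F(4/3) = -uppergamma(4/3, 1) + 3*2**(1/6)/68 + uppergamma(4/3, 1/2) + 6/7
F(3/2) = -exp(-1) - sqrt(pi)*erfc(1)/2 + sqrt(pi)*erfc(sqrt(2)/2)/2 + sqrt(2)*exp(-1/2)/2 + 25/24

breakpoints 1/2, 1: one integral from each of the 3 segments
for t in [0, 1/2): the term is ∫ t**(3/2)·t^(s-1)
[1/2, 1) adds the kernel integral of exp(-t)
the [1, ∞) slice contributes ∫ t**(-5/2)·t^(s-1) dt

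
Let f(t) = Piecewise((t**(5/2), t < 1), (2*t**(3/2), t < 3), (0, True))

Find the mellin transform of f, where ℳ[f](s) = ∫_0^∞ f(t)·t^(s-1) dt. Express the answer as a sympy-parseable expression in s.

undo the shared t-power: t**(3/2) on [0, 1); 2*sqrt(t) on [1, 3)
cuts at 1: linearity sums the 2 kernel integrals
for t in [0, 1): the term is ∫ t**(5/2)·t^(s-1)
piece [1, 3): integrate 2*t**(3/2) against the kernel

2*(2*3**(s + 3/2)*(2*s + 5) - 2*s - 7)/((2*s + 3)*(2*s + 5))
  Re(s) > -5/2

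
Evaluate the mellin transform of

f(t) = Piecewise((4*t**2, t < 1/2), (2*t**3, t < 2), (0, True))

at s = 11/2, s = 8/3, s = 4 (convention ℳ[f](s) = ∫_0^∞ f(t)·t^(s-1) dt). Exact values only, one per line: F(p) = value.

treat the 2 regions marked off by 1/2 separately and sum
[0, 1/2) adds the kernel integral of 4*t**2
∫ 2*t**3·t^(s-1) over [1/2, 2)

F(11/2) = 1966133*sqrt(2)/32640
F(8/3) = 3*2**(1/3)*(27 + 14336*2**(1/3))/3808
F(4) = 49163/1344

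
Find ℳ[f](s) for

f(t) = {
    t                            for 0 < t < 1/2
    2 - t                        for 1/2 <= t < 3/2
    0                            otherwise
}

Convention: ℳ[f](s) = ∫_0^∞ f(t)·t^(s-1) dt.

decompose at 1/2; ℳ[f](s) sums the 2 pieces' integrals
over [0, 1/2), the kernel integral of t enters the sum
on [1/2, 3/2): add ∫ (2 - t)·t^(s-1) dt

(3**s*s + 4*3**s - 2*s - 4)/(2*2**s*s*(s + 1))
  Re(s) > -1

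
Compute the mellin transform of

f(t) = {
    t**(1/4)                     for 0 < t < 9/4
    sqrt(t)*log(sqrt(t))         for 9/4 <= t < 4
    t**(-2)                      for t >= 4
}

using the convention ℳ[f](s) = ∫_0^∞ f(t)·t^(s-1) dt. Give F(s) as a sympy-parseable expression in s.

(64*2**(4*s)*s*(2*s - 4)*(4*s + 1)*log(2) - 32*2**(4*s)*(2*s - 4)*(4*s + 1) + 32*2**(4*s)*(2*s - 4)*(4*s + 1)*log(2) - 2**(4*s)*(4*s + 1)*(4*s**2 + 4*s + 1) - 48*3**(2*s)*s*(2*s - 4)*(4*s + 1)*log(3) + 48*3**(2*s)*s*(2*s - 4)*(4*s + 1)*log(2) - 24*3**(2*s)*(2*s - 4)*(4*s + 1)*log(3) + 24*3**(2*s)*(2*s - 4)*(4*s + 1)*log(2) + 24*3**(2*s)*(2*s - 4)*(4*s + 1) + 16*3**(2*s)*sqrt(6)*(2*s - 4)*(4*s**2 + 4*s + 1))/(8*2**(2*s)*(2*s - 4)*(4*s + 1)*(4*s**2 + 4*s + 1))
  -1/4 < Re(s) < 2

back out the power substitution: sqrt(t) on [0, 3/2); t*log(t) on [3/2, 2); t**(-4) on [2, ∞)
linearity at 9/4, 4 turns ℳ[f](s) into 3 summed integrals
for t in [0, 9/4): the term is ∫ t**(1/4)·t^(s-1)
segment 9/4 to 4 holds sqrt(t)*log(sqrt(t)); add its integral
segment 4 to ∞ holds t**(-2); add its integral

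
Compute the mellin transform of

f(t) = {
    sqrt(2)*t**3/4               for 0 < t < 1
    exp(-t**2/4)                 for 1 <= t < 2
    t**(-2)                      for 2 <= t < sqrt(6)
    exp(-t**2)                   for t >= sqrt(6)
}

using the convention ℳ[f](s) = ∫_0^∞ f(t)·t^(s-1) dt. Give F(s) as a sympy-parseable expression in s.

invert the power substitution to get sqrt(2)*t**(3/2)/4 on [0, 1); exp(-t/4) on [1, 4); 1/t on [4, 6); …
the common scale on t comes off first: t**(3/2) on [0, 1/2); exp(-t/2) on [1/2, 2); 1/(2*t) on [2, 3); …
the 4 pieces separated at 1, 2, sqrt(6) each add one integral
∫ over [0, 1) of sqrt(2)*t**3/4·t^(s-1) joins the sum
piece [1, 2): integrate exp(-t**2/4) against the kernel
on [2, sqrt(6)) integrate f = t**(-2) against the kernel
on [sqrt(6), ∞) integrate f = exp(-t**2) against the kernel

2**(s/2)*(sqrt(3)/6)**s*(-6*2**s*6**(s/2)*(s - 2)*(s + 3)*uppergamma(s/2, 1) + 6*6**(s/2)*(s - 2)*(s + 3)*uppergamma(s/2, 6) + 3*sqrt(2)*6**(s/2)*(s - 2) + 2*6**s*(s + 3) + 6*(2*sqrt(6))**s*(s - 2)*(s + 3)*uppergamma(s/2, 1/4) - 3*(2*sqrt(6))**s*(s + 3))/(12*(s - 2)*(s + 3))
  Re(s) > -3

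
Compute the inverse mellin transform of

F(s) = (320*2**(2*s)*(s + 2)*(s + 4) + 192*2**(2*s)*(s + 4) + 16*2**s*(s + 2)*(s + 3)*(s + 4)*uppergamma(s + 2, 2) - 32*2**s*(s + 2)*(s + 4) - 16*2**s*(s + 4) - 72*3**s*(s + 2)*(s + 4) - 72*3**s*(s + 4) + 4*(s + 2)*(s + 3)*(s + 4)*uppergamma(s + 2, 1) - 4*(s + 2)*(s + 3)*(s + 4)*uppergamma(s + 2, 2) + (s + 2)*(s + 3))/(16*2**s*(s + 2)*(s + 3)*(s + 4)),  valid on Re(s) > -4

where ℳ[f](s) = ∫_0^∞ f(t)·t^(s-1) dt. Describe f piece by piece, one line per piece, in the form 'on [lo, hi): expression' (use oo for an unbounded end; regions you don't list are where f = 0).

on [0, 1/2): t**4
on [1/2, 1): t**2*exp(-2*t)
on [1, 3/2): t**2*(t + 1)
on [3/2, 2): t**2*(t + 3)
on [2, oo): t**2*exp(-t)

peel off the shared t-power: t**3 on [0, 1/2); t*exp(-2*t) on [1/2, 1); t*(t + 1) on [1, 3/2); …
peel off the shared t-power: t**2 on [0, 1/2); exp(-2*t) on [1/2, 1); t + 1 on [1, 3/2); …
split f at 1/2, 1, 3/2, 2: ℳ[f](s) collects 5 kernel integrals
∫ over [0, 1/2) of t**4·t^(s-1) joins the sum
over [1/2, 1), the kernel integral of t**2*exp(-2*t) enters the sum
on [1, 3/2) integrate f = t**2*(t + 1) against the kernel
piece [3/2, 2): integrate t**2*(t + 3) against the kernel
∫ t**2*exp(-t)·t^(s-1) over [2, ∞)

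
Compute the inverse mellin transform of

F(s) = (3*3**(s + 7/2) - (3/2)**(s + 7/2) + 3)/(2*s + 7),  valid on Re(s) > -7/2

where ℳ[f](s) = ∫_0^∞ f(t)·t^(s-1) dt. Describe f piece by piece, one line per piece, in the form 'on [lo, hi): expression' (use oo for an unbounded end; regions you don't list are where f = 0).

summing 3 kernel integrals split by 1, 3/2 yields ℳ[f](s)
[0, 1) adds the kernel integral of 5*t**(7/2)/2
for t in [1, 3/2): the term is ∫ t**(7/2)·t^(s-1)
between 3/2 and 3 the integrand is 3*t**(7/2)/2·t^(s-1)

on [0, 1): 5*t**(7/2)/2
on [1, 3/2): t**(7/2)
on [3/2, 3): 3*t**(7/2)/2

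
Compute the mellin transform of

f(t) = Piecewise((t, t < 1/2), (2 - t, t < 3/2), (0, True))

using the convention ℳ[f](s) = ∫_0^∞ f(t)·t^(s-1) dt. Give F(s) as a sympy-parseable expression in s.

breakpoints 1/2: one integral from each of the 2 segments
over [0, 1/2), the kernel integral of t enters the sum
segment 1/2 to 3/2 holds (2 - t); add its integral

(3**s*s + 4*3**s - 2*s - 4)/(2*2**s*s*(s + 1))
  Re(s) > -1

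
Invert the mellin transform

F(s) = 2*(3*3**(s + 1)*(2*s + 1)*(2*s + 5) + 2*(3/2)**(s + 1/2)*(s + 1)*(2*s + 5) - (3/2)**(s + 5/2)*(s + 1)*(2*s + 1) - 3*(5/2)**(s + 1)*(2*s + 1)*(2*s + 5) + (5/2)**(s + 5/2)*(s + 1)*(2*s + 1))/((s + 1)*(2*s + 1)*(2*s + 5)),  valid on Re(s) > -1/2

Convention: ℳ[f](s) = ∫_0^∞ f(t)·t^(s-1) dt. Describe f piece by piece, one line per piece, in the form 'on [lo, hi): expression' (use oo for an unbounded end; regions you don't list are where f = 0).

linearity at 3/2, 5/2 turns ℳ[f](s) into 3 summed integrals
segment 0 to 3/2 holds 2*sqrt(t); add its integral
segment [3/2, 5/2) carries t**(5/2); integrate it
segment 5/2 to 3 holds 6*t; add its integral

on [0, 3/2): 2*sqrt(t)
on [3/2, 5/2): t**(5/2)
on [5/2, 3): 6*t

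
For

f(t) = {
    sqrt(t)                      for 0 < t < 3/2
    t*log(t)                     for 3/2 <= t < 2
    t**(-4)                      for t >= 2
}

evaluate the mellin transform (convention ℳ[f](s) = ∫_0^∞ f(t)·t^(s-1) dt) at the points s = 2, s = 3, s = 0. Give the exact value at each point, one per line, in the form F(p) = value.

the 3 pieces separated at 3/2, 2 each add one integral
segment [0, 3/2) carries sqrt(t); integrate it
∫ over [3/2, 2) of t*log(t)·t^(s-1) joins the sum
segment [2, ∞) carries t**(-4); integrate it

F(2) = -9*log(3)/8 - 7/18 + 9*sqrt(6)/20 + 91*log(2)/24
F(3) = -81*log(3)/64 - 47/256 + 27*sqrt(6)/56 + 337*log(2)/64
F(0) = -31/64 + log(8*sqrt(6)/9) + sqrt(6)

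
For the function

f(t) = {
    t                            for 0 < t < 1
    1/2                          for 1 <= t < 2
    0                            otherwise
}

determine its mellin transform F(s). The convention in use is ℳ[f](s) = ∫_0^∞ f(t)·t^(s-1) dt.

summing 2 kernel integrals split by 1 yields ℳ[f](s)
the [0, 1) slice contributes ∫ t·t^(s-1) dt
∫ over [1, 2) of 1/2·t^(s-1) joins the sum

(2**s*(s + 1) + s - 1)/(2*s*(s + 1))
  Re(s) > -1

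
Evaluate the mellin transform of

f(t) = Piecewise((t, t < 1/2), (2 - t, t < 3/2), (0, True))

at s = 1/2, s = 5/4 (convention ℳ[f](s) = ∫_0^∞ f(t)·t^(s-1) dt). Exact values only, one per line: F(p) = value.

integrate the 2 segments split at 1/2, then add the results
over [0, 1/2), the kernel integral of t enters the sum
for t in [1/2, 3/2): the term is ∫ (2 - t)·t^(s-1)

F(1/2) = sqrt(2)*(-10 + 9*sqrt(3))/6
F(5/4) = 2**(3/4)*(-26 + 63*3**(1/4))/90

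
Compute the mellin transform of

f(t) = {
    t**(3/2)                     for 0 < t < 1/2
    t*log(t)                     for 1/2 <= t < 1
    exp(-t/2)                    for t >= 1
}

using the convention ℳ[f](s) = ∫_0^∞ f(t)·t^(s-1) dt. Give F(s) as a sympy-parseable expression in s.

treat the 3 regions marked off by 1/2, 1 separately and sum
[0, 1/2) adds the kernel integral of t**(3/2)
∫ over [1/2, 1) of t*log(t)·t^(s-1) joins the sum
∫ over [1, ∞) of exp(-t/2)·t^(s-1) joins the sum

(2*2**(2*s)*(2*s + 3)*(s**2 + 2*s + 1)*uppergamma(s, 1/2) - 2*2**s*(2*s + 3) + s*(2*s + 3)*log(2) + 2*s + (2*s + 3)*log(2) + sqrt(2)*(s**2 + 2*s + 1) + 3)/(2*2**s*(2*s + 3)*(s**2 + 2*s + 1))
  Re(s) > -3/2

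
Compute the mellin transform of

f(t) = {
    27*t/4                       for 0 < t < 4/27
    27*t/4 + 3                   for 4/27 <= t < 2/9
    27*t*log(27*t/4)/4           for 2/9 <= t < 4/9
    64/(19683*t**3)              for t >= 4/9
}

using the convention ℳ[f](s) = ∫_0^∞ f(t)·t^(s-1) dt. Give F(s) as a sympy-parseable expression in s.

remove the common scale on t first: 9*t/2 on [0, 2/9); 9*t/2 + 3 on [2/9, 1/3); 9*t*log(9*t/2)/2 on [1/3, 2/3); …
reversing the common scale on t: 3*t on [0, 1/3); 3*t + 3 on [1/3, 1/2); 3*t*log(3*t) on [1/2, 1); …
remove the common scale on t first: t on [0, 1); t + 3 on [1, 3/2); t*log(t) on [3/2, 3); …
summing 4 kernel integrals split by 4/27, 2/9, 4/9 yields ℳ[f](s)
segment [0, 4/27) carries 27*t/4; integrate it
on [4/27, 2/9) integrate f = (27*t/4 + 3) against the kernel
[2/9, 4/9) adds the kernel integral of 27*t*log(27*t/4)/4
segment 4/9 to ∞ holds 64/(19683*t**3); add its integral

(-162*2**s*s*(s - 3)*(s**2 + 2*s + 1) - 162*2**s*(s - 3)*(s**2 + 2*s + 1) - 81*3**s*s**2*(s - 3)*(s + 1)*log(3) + 81*3**s*s**2*(s - 3)*(s + 1)*log(2) - 81*3**s*s*(s - 3)*(s + 1)*log(3) + 81*3**s*s*(s - 3)*(s + 1)*log(2) + 81*3**s*s*(s - 3)*(s + 1) + 243*3**s*s*(s - 3)*(s**2 + 2*s + 1) + 162*3**s*(s - 3)*(s**2 + 2*s + 1) + 162*6**s*s**2*(s - 3)*(s + 1)*log(3) - 162*6**s*s*(s - 3)*(s + 1) + 162*6**s*s*(s - 3)*(s + 1)*log(3) - 2*6**s*s*(s + 1)*(s**2 + 2*s + 1))/(54*(27/2)**s*s*(s - 3)*(s + 1)*(s**2 + 2*s + 1))
  -1 < Re(s) < 3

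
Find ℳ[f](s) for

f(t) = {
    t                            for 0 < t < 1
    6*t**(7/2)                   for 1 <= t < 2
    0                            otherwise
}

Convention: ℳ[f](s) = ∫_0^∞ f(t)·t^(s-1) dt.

(3*2**(s + 11/2)*(s + 1) - 10*s - 5)/((s + 1)*(2*s + 7))
  Re(s) > -1

cuts at 1: linearity sums the 2 kernel integrals
[0, 1) adds the kernel integral of t
between 1 and 2 the integrand is 6*t**(7/2)·t^(s-1)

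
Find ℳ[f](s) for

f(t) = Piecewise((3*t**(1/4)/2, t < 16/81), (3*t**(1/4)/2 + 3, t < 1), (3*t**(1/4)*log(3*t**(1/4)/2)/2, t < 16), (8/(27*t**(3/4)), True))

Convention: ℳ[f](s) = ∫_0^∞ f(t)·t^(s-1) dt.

back out the power substitution: 3*sqrt(t)/2 on [0, 4/9); 3*sqrt(t)/2 + 3 on [4/9, 1); 3*sqrt(t)*log(3*sqrt(t)/2)/2 on [1, 4); …
undo the power substitution: 3*t/2 on [0, 2/3); 3*t/2 + 3 on [2/3, 1); 3*t*log(3*t/2)/2 on [1, 2); …
remove the common scale on t first: t on [0, 1); t + 3 on [1, 3/2); t*log(t) on [3/2, 3); …
linearity at 16/81, 1, 16 turns ℳ[f](s) into 4 summed integrals
between 0 and 16/81 the integrand is 3*t**(1/4)/2·t^(s-1)
on [16/81, 1) integrate f = (3*t**(1/4)/2 + 3) against the kernel
for t in [1, 16): the term is ∫ 3*t**(1/4)*log(3*t**(1/4)/2)/2·t^(s-1)
∫ 8/(27*t**(3/4))·t^(s-1) over [16, ∞)

(-648*2**(4*s)*s*(4*s - 3)*(16*s**2 + 8*s + 1) - 162*2**(4*s)*(4*s - 3)*(16*s**2 + 8*s + 1) - 1296*3**(4*s)*s**2*(4*s - 3)*(4*s + 1)*log(3) + 1296*3**(4*s)*s**2*(4*s - 3)*(4*s + 1)*log(2) - 324*3**(4*s)*s*(4*s - 3)*(4*s + 1)*log(3) + 324*3**(4*s)*s*(4*s - 3)*(4*s + 1)*log(2) + 324*3**(4*s)*s*(4*s - 3)*(4*s + 1) + 972*3**(4*s)*s*(4*s - 3)*(16*s**2 + 8*s + 1) + 162*3**(4*s)*(4*s - 3)*(16*s**2 + 8*s + 1) + 2592*6**(4*s)*s**2*(4*s - 3)*(4*s + 1)*log(3) - 648*6**(4*s)*s*(4*s - 3)*(4*s + 1) + 648*6**(4*s)*s*(4*s - 3)*(4*s + 1)*log(3) - 8*6**(4*s)*s*(4*s + 1)*(16*s**2 + 8*s + 1))/(54*3**(4*s)*s*(4*s - 3)*(4*s + 1)*(16*s**2 + 8*s + 1))
  -1/4 < Re(s) < 3/4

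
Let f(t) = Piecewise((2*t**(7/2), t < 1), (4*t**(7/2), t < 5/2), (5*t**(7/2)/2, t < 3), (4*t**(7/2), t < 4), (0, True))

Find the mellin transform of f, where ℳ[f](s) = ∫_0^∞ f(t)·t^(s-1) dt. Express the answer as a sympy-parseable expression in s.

(-3*3**(s + 7/2) + 8*4**(s + 7/2) + 3*(5/2)**(s + 7/2) - 4)/(2*s + 7)
  Re(s) > -7/2

the 4 pieces separated at 1, 5/2, 3 each add one integral
[0, 1) adds the kernel integral of 2*t**(7/2)
the [1, 5/2) slice contributes ∫ 4*t**(7/2)·t^(s-1) dt
∫ 5*t**(7/2)/2·t^(s-1) over [5/2, 3)
∫ 4*t**(7/2)·t^(s-1) over [3, 4)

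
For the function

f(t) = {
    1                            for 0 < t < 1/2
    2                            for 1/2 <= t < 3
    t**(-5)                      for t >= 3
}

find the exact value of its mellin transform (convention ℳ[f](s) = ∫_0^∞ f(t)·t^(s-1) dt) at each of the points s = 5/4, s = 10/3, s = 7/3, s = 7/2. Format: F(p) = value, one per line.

undo the shared t-power: t on [0, 1/2); 2*t on [1/2, 3); t**(-4) on [3, ∞)
the 3 pieces separated at 1/2, 3 each add one integral
segment [0, 1/2) carries 1; integrate it
on [1/2, 3) integrate f = 2 against the kernel
piece [3, ∞): integrate t**(-5) against the kernel

F(5/4) = 2**(3/4)*(-243 + 2918*6**(1/4))/1215
F(10/3) = 2**(2/3)*(-9 + 3904*6**(1/3))/480
F(7/3) = 2**(2/3)*(-54 + 3895*6**(1/3))/1008
F(7/2) = sqrt(2)*(-27 + 11720*sqrt(6))/1512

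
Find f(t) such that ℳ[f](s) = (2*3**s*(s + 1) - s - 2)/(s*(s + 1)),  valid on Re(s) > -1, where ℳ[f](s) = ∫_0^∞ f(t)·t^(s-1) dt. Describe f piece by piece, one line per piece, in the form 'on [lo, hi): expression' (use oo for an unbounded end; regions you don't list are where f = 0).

strip the shared t-power: sqrt(t) on [0, 1); 2/sqrt(t) on [1, 3)
strip the shared t-power: t**(3/2) on [0, 1); 2*sqrt(t) on [1, 3)
summing 2 kernel integrals split by 1 yields ℳ[f](s)
over [0, 1), the kernel integral of t enters the sum
between 1 and 3 the integrand is 2·t^(s-1)

on [0, 1): t
on [1, 3): 2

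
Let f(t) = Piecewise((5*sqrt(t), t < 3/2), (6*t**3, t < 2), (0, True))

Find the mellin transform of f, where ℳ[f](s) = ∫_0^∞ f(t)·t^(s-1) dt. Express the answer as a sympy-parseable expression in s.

2*(3*2**(s + 3)*(2*s + 1) + 5*(3/2)**(s + 1/2)*(s + 3) - 3*(3/2)**(s + 3)*(2*s + 1))/((s + 3)*(2*s + 1))
  Re(s) > -1/2

breakpoints 3/2: one integral from each of the 2 segments
on [0, 3/2): add ∫ 5*sqrt(t)·t^(s-1) dt
for t in [3/2, 2): the term is ∫ 6*t**3·t^(s-1)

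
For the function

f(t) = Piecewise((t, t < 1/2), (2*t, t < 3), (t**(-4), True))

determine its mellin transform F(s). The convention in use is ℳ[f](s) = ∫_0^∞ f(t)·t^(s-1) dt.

(970*6**s*s - 3890*6**s - 81*s + 324)/(162*2**s*(s**2 - 3*s - 4))
  -1 < Re(s) < 4

split f at 1/2, 3: ℳ[f](s) collects 3 kernel integrals
∫ t·t^(s-1) over [0, 1/2)
∫ 2*t·t^(s-1) over [1/2, 3)
between 3 and ∞ the integrand is t**(-4)·t^(s-1)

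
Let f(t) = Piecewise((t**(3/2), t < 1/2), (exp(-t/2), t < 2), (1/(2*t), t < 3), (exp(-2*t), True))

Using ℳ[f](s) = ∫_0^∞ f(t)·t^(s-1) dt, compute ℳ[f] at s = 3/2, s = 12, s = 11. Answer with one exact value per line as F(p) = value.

slice at 1/2, 2, 3, transform all 4 pieces, and sum them
[0, 1/2) adds the kernel integral of t**(3/2)
∫ exp(-t/2)·t^(s-1) over [1/2, 2)
[2, 3) adds the kernel integral of 1/(2*t)
segment 3 to ∞ holds exp(-2*t); add its integral

F(3/2) = -sqrt(2) - 2*sqrt(2)*exp(-1) - sqrt(2)*sqrt(pi)*erfc(1) + sqrt(2)*sqrt(pi)*erfc(sqrt(6))/8 + sqrt(3)*exp(-6)/2 + 1/24 + sqrt(2)*exp(-1/4) + sqrt(2)*sqrt(pi)*erfc(1/2) + sqrt(3)
F(12) = -444436938752*exp(-1) + sqrt(2)/221184 + 175099/22 + 61640757*exp(-6)/16 + 214975636319885*exp(-1/4)/1024
F(11) = -20201678848*exp(-1) + sqrt(2)/102400 + 5474871*exp(-6)/8 + 11605/4 + 4885809916361*exp(-1/4)/512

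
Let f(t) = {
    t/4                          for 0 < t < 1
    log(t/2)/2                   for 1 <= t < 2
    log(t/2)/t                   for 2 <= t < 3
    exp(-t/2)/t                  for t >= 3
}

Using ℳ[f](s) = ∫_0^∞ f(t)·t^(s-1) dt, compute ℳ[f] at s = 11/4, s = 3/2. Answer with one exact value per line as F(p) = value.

F(11/4) = -48*3**(3/4)/49 + 241/1815 + 2304*2**(3/4)/5929 + 2*2**(3/4)*uppergamma(7/4, 3/2) + log(2**(2/11 - 12*3**(3/4)/7)*3**(12*3**(3/4)/7))
F(3/2) = -4*sqrt(3) + sqrt(2)*sqrt(pi)*erfc(sqrt(6)/2) + 29/90 + log(2**(1/3 - 2*sqrt(3))*3**(2*sqrt(3))) + 32*sqrt(2)/9

peel off the shared t-power: t**2/4 on [0, 1); t*log(t/2)/2 on [1, 2); log(t/2) on [2, 3); …
the common scale on t comes off first: t**2 on [0, 1/2); t*log(t) on [1/2, 1); log(t) on [1, 3/2); …
integrate the 4 segments split at 1, 2, 3, then add the results
piece [0, 1): integrate t/4 against the kernel
over [1, 2), the kernel integral of log(t/2)/2 enters the sum
for t in [2, 3): the term is ∫ log(t/2)/t·t^(s-1)
∫ exp(-t/2)/t·t^(s-1) over [3, ∞)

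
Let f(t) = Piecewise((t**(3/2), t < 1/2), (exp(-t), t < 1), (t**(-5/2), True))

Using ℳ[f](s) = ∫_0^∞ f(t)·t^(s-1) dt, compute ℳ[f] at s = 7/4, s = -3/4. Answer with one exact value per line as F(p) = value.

along the cuts 1/2, 1, ℳ[f](s) splits into 3 integrals
on [0, 1/2) integrate f = t**(3/2) against the kernel
the [1/2, 1) slice contributes ∫ exp(-t)·t^(s-1) dt
∫ over [1, ∞) of t**(-5/2)·t^(s-1) joins the sum

F(7/4) = -uppergamma(7/4, 1) + 2**(3/4)/52 + uppergamma(7/4, 1/2) + 4/3
F(-3/4) = -uppergamma(-3/4, 1) + 4/13 + uppergamma(-3/4, 1/2) + 2*2**(1/4)/3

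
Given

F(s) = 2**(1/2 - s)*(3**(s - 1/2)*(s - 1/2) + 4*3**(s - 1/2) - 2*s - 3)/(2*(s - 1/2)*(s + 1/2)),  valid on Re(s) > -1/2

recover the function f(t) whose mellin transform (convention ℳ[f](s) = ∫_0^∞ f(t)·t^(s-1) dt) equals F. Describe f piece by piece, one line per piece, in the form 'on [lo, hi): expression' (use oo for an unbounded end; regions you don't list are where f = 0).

strip the shared t-power: 1 on [0, 1/2); (2 - t)/t on [1/2, 3/2)
reversing the shared t-power: t on [0, 1/2); 2 - t on [1/2, 3/2)
treat the 2 regions marked off by 1/2 separately and sum
between 0 and 1/2 the integrand is sqrt(t)·t^(s-1)
piece [1/2, 3/2): integrate (2 - t)/sqrt(t) against the kernel

on [0, 1/2): sqrt(t)
on [1/2, 3/2): (2 - t)/sqrt(t)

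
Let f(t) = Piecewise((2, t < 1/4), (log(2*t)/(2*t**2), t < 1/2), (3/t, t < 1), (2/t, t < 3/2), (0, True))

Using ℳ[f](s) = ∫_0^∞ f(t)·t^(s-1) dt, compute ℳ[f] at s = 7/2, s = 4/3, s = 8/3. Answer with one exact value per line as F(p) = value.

F(7/2) = -37*sqrt(2)/180 + log(2)/24 + 4357/10080 + 9*sqrt(6)/10
F(4/3) = -45*2**(2/3)/8 - log(2**(3*2**(1/3)/2)) + 3 + 39*2**(1/3)/16 + 3*12**(1/3)
F(8/3) = -81*2**(1/3)/80 + 3*2**(2/3)*log(2)/16 + 75*2**(2/3)/256 + 3/5 + 9*18**(1/3)/10

back out the shared t-power: 2*t on [0, 1/4); log(2*t)/(2*t) on [1/4, 1/2); 3 on [1/2, 1); …
remove the common scale on t first: t on [0, 1/2); log(t)/t on [1/2, 1); 3 on [1, 2); …
summing 4 kernel integrals split by 1/4, 1/2, 1 yields ℳ[f](s)
∫ 2·t^(s-1) over [0, 1/4)
∫ over [1/4, 1/2) of log(2*t)/(2*t**2)·t^(s-1) joins the sum
between 1/2 and 1 the integrand is 3/t·t^(s-1)
piece [1, 3/2): integrate 2/t against the kernel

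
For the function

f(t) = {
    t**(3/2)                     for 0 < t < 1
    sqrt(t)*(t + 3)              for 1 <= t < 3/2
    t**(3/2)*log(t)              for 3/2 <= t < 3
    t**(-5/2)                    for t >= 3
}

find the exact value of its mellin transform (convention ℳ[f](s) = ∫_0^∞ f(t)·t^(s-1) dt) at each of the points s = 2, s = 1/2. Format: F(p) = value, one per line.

F(2) = -226*sqrt(3)/147 - 27*sqrt(6)*log(3)/56 - 6/5 + 27*sqrt(6)*log(2)/56 + 3861*sqrt(6)/1960 + 54*sqrt(3)*log(3)/7
F(1/2) = 9*log(2)/8 + 143/144 + 27*log(3)/8

reversing the shared t-power: t on [0, 1); t + 3 on [1, 3/2); t*log(t) on [3/2, 3); …
the 4 pieces separated at 1, 3/2, 3 each add one integral
for t in [0, 1): the term is ∫ t**(3/2)·t^(s-1)
segment [1, 3/2) carries sqrt(t)*(t + 3); integrate it
for t in [3/2, 3): the term is ∫ t**(3/2)*log(t)·t^(s-1)
over [3, ∞), the kernel integral of t**(-5/2) enters the sum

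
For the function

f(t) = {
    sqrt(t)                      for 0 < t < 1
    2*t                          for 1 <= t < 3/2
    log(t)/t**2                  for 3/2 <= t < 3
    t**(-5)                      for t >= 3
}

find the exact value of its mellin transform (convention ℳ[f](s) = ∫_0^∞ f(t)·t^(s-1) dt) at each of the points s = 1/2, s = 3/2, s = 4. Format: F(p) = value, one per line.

F(1/2) = -1/3 - 4*sqrt(6)*log(2)/27 - 2*sqrt(3)*log(3)/27 - 106*sqrt(3)/2187 + 4*sqrt(6)*log(3)/27 + 89*sqrt(6)/81
F(3/2) = -754*sqrt(3)/567 - 2*sqrt(3)*log(3)/3 - 2*sqrt(6)*log(2)/3 - 3/10 + 2*sqrt(6)*log(3)/3 + 67*sqrt(6)/30
F(4) = 9*log(2)/8 + 271/180 + 27*log(3)/8

the shared t-power comes off first: t**(3/2) on [0, 1); 2*t**2 on [1, 3/2); log(t)/t on [3/2, 3); …
along the cuts 1, 3/2, 3, ℳ[f](s) splits into 4 integrals
over [0, 1), the kernel integral of sqrt(t) enters the sum
segment 1 to 3/2 holds 2*t; add its integral
segment 3/2 to 3 holds log(t)/t**2; add its integral
∫ t**(-5)·t^(s-1) over [3, ∞)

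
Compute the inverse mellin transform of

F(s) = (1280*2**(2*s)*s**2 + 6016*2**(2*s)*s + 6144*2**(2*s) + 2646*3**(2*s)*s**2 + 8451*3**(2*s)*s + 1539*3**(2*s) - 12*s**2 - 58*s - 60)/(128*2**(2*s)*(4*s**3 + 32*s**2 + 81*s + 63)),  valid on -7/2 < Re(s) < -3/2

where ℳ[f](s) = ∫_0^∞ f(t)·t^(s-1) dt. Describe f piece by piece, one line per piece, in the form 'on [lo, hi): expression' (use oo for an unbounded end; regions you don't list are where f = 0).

on [0, 1/4): t**(7/2)
on [1/4, 1): t**3*(2*sqrt(t) + 1)
on [1, 9/4): t**(7/2)/2
on [9/4, oo): t**(3/2)

undo the shared t-power: t**(3/2) on [0, 1/4); t*(2*sqrt(t) + 1) on [1/4, 1); t**(3/2)/2 on [1, 9/4); …
peel off the power substitution: t**3 on [0, 1/2); t**2*(2*t + 1) on [1/2, 1); t**3/2 on [1, 3/2); …
peel off the shared t-power: t on [0, 1/2); 2*t + 1 on [1/2, 1); t/2 on [1, 3/2); …
split f at 1/4, 1, 9/4: ℳ[f](s) collects 4 kernel integrals
piece [0, 1/4): integrate t**(7/2) against the kernel
∫ over [1/4, 1) of t**3*(2*sqrt(t) + 1)·t^(s-1) joins the sum
between 1 and 9/4 the integrand is t**(7/2)/2·t^(s-1)
on [9/4, ∞) integrate f = t**(3/2) against the kernel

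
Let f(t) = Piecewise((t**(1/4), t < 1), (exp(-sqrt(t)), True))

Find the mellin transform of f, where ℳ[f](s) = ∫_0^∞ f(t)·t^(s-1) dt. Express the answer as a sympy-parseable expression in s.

2*((4*s + 1)*uppergamma(2*s, 1) + 2)/(4*s + 1)
  Re(s) > -1/4

remove the power substitution first: sqrt(t) on [0, 1); exp(-t) on [1, ∞)
along the cuts 1, ℳ[f](s) splits into 2 integrals
between 0 and 1 the integrand is t**(1/4)·t^(s-1)
for t in [1, ∞): the term is ∫ exp(-sqrt(t))·t^(s-1)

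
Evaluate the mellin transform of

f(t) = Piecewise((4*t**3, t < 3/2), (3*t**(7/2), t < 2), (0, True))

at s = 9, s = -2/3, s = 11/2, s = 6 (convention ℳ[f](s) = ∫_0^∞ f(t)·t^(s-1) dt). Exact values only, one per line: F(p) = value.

summing 2 kernel integrals split by 3/2 yields ℳ[f](s)
∫ 4*t**3·t^(s-1) over [0, 3/2)
on [3/2, 2): add ∫ 3*t**(7/2)·t^(s-1) dt

F(9) = -1594323*sqrt(6)/102400 + 177147/4096 + 24576*sqrt(2)/25
F(-2/3) = -81*2**(1/6)*3**(5/6)/68 + 27*2**(2/3)*3**(1/3)/14 + 72*2**(5/6)/17
F(11/2) = 6561*sqrt(6)/1088 + 242461/1536
F(6) = -59049*sqrt(6)/9728 + 2187/128 + 3072*sqrt(2)/19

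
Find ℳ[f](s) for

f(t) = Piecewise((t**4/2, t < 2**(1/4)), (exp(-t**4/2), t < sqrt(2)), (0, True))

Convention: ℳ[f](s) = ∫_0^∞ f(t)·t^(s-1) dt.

2**(s/4 - 2)*((s + 4)*uppergamma(s/4, 1) - (s + 4)*uppergamma(s/4, 2) + 4)/(s + 4)
  Re(s) > -4

undo the power substitution: t**2/2 on [0, sqrt(2)); exp(-t**2/2) on [sqrt(2), 2)
the power substitution comes off first: t/2 on [0, 2); exp(-t/2) on [2, 4)
undo the common scale on t: t on [0, 1); exp(-t) on [1, 2)
breakpoints 2**(1/4): one integral from each of the 2 segments
over [0, 2**(1/4)), the kernel integral of t**4/2 enters the sum
the [2**(1/4), sqrt(2)) slice contributes ∫ exp(-t**4/2)·t^(s-1) dt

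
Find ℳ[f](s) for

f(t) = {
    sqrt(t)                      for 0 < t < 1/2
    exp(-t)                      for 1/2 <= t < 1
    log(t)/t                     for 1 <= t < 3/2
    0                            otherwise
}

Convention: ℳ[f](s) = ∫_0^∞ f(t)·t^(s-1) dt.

(3*2**s*(2*s + 1)*(s**2 - 2*s + 1)*uppergamma(s, 1/2) - 3*2**s*(2*s + 1)*(s**2 - 2*s + 1)*uppergamma(s, 1) + 3*2**s*(2*s + 1) + 3**s*s*(2*s + 1)*(-2*log(2) + 2*log(3)) - 2*3**s*(2*s + 1) + 3**s*(2*s + 1)*(-2*log(3) + 2*log(2)) + 3*sqrt(2)*(s**2 - 2*s + 1))/(3*2**s*(2*s + 1)*(s**2 - 2*s + 1))
  Re(s) > -1/2

along the cuts 1/2, 1, ℳ[f](s) splits into 3 integrals
∫ sqrt(t)·t^(s-1) over [0, 1/2)
∫ exp(-t)·t^(s-1) over [1/2, 1)
segment 1 to 3/2 holds log(t)/t; add its integral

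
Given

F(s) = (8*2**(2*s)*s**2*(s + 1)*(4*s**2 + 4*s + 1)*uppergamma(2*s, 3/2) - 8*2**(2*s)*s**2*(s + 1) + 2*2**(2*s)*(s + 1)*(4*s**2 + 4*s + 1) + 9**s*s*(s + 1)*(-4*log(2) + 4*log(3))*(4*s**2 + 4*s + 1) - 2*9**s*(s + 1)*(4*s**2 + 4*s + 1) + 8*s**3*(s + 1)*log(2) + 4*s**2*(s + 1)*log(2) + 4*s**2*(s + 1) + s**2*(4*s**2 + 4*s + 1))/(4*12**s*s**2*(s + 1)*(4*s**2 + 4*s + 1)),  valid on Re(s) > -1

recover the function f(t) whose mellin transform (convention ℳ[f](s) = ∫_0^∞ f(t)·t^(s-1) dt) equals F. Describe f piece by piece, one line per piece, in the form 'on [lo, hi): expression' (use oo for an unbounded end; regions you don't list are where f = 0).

peel off the common scale on t: t on [0, 1/4); sqrt(t)*log(sqrt(t)) on [1/4, 1); log(sqrt(t)) on [1, 9/4); …
remove the power substitution first: t**2 on [0, 1/2); t*log(t) on [1/2, 1); log(t) on [1, 3/2); …
breakpoints 1/12, 1/3, 3/4: one integral from each of the 4 segments
the [0, 1/12) slice contributes ∫ 3*t·t^(s-1) dt
∫ sqrt(3)*sqrt(t)*log(sqrt(3)*sqrt(t))·t^(s-1) over [1/12, 1/3)
segment [1/3, 3/4) carries log(sqrt(3)*sqrt(t)); integrate it
on [3/4, ∞) integrate f = exp(-sqrt(3)*sqrt(t)) against the kernel

on [0, 1/12): 3*t
on [1/12, 1/3): sqrt(3)*sqrt(t)*log(sqrt(3)*sqrt(t))
on [1/3, 3/4): log(sqrt(3)*sqrt(t))
on [3/4, oo): exp(-sqrt(3)*sqrt(t))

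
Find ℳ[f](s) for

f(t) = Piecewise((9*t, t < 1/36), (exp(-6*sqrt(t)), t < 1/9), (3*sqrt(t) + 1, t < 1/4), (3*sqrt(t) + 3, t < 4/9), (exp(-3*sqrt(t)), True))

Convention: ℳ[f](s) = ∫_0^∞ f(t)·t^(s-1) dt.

(40*2**(4*s)*s*(s + 1) + 12*2**(4*s)*(s + 1) + 8*2**(2*s)*s*(s + 1)*(2*s + 1)*uppergamma(2*s, 2) - 16*2**(2*s)*s*(s + 1) - 4*2**(2*s)*(s + 1) - 16*9**s*s*(s + 1) - 8*9**s*(s + 1) + 8*s*(s + 1)*(2*s + 1)*uppergamma(2*s, 1) - 8*s*(s + 1)*(2*s + 1)*uppergamma(2*s, 2) + s*(2*s + 1))/(4*36**s*s*(s + 1)*(2*s + 1))
  Re(s) > -1

peel off the power substitution: 9*t**2 on [0, 1/6); exp(-6*t) on [1/6, 1/3); 3*t + 1 on [1/3, 1/2); …
strip the common scale on t: t**2 on [0, 1/2); exp(-2*t) on [1/2, 1); t + 1 on [1, 3/2); …
integrate the 5 segments split at 1/36, 1/9, 1/4, 4/9, then add the results
between 0 and 1/36 the integrand is 9*t·t^(s-1)
segment 1/36 to 1/9 holds exp(-6*sqrt(t)); add its integral
for t in [1/9, 1/4): the term is ∫ (3*sqrt(t) + 1)·t^(s-1)
over [1/4, 4/9), the kernel integral of (3*sqrt(t) + 3) enters the sum
segment 4/9 to ∞ holds exp(-3*sqrt(t)); add its integral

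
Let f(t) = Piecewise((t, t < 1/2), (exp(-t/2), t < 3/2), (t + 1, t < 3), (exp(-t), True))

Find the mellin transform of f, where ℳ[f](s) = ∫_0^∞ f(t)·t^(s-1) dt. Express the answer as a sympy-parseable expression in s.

(2*2**s*s*(s + 1)*uppergamma(s, 3) - 5*3**s*s - 2*3**s + 2*4**s*s*(s + 1)*uppergamma(s, 1/4) - 2*4**s*s*(s + 1)*uppergamma(s, 3/4) + 8*6**s*s + 2*6**s + s)/(2*2**s*s*(s + 1))
  Re(s) > -1

decompose at 1/2, 3/2, 3; ℳ[f](s) sums the 4 pieces' integrals
∫ t·t^(s-1) over [0, 1/2)
piece [1/2, 3/2): integrate exp(-t/2) against the kernel
the [3/2, 3) slice contributes ∫ (t + 1)·t^(s-1) dt
on [3, ∞) integrate f = exp(-t) against the kernel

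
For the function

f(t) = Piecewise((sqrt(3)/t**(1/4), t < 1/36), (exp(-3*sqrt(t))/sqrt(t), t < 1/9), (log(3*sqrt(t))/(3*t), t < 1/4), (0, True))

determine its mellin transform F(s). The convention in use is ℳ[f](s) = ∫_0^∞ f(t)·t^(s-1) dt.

2*(3*4**s*(4*s - 1)*(-4*s + (2*s - 1)**2 + 3)*uppergamma(2*s - 1, 1/2) - 3*4**s*(4*s - 1)*(-4*s + (2*s - 1)**2 + 3)*uppergamma(2*s - 1, 1) + 3*4**s*(4*s - 1) + 4*9**s*(1 - 4*s)/3 + 9**s*(2*s - 1)*(4*s - 1)*(-4*log(2) + 4*log(3))/3 + 9**s*(4*s - 1)*(-4*log(3) + 4*log(2))/3 + 6*sqrt(2)*(-4*s + (2*s - 1)**2 + 3))/(36**s*(4*s - 1)*(-4*s + (2*s - 1)**2 + 3))
  Re(s) > 1/4

back out the power substitution: sqrt(3)/sqrt(t) on [0, 1/6); exp(-3*t)/t on [1/6, 1/3); log(3*t)/(3*t**2) on [1/3, 1/2)
remove the shared t-power first: sqrt(3)*sqrt(t) on [0, 1/6); exp(-3*t) on [1/6, 1/3); log(3*t)/(3*t) on [1/3, 1/2)
back out the common scale on t: sqrt(t) on [0, 1/2); exp(-t) on [1/2, 1); log(t)/t on [1, 3/2)
slice at 1/36, 1/9, transform all 3 pieces, and sum them
segment [0, 1/36) carries sqrt(3)/t**(1/4); integrate it
on [1/36, 1/9): add ∫ exp(-3*sqrt(t))/sqrt(t)·t^(s-1) dt
on [1/9, 1/4): add ∫ log(3*sqrt(t))/(3*t)·t^(s-1) dt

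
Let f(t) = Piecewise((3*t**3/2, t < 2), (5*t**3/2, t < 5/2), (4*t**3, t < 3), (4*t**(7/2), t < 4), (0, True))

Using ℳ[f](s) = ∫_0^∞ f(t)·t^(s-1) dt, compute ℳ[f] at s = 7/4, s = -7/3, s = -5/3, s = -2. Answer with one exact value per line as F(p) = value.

F(7/4) = -1296*3**(1/4)/7 - 1875*2**(1/4)*5**(3/4)/304 - 64*2**(3/4)/19 + 1296*3**(3/4)/19 + 16384*sqrt(2)/21
F(-7/3) = -72*3**(1/6)/7 - 9*2**(1/3)*5**(2/3)/8 - 3*2**(2/3)/2 + 6*3**(2/3) + 96*2**(1/3)/7
F(-5/3) = -72*3**(5/6)/11 - 45*2**(2/3)*5**(1/3)/32 - 3*2**(1/3)/2 + 9*3**(1/3) + 192*2**(2/3)/11
F(-2) = 331/12 - 8*sqrt(3)

breakpoints 2, 5/2, 3: one integral from each of the 4 segments
[0, 2) adds the kernel integral of 3*t**3/2
piece [2, 5/2): integrate 5*t**3/2 against the kernel
on [5/2, 3) integrate f = 4*t**3 against the kernel
[3, 4) adds the kernel integral of 4*t**(7/2)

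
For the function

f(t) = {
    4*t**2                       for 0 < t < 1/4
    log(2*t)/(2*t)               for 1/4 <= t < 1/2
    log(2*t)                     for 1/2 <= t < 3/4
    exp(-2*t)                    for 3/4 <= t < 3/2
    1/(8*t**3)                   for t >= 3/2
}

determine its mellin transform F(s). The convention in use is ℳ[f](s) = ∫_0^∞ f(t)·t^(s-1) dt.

(108*2**s*s**2*(s - 3)*(s + 2)*(s**2 - 2*s + 1)*uppergamma(s, 3/2) - 108*2**s*s**2*(s - 3)*(s + 2)*(s**2 - 2*s + 1)*uppergamma(s, 3) - 108*2**s*s**2*(s - 3)*(s + 2) + 108*2**s*(s - 3)*(s + 2)*(s**2 - 2*s + 1) - 108*3**s*s*(s - 3)*(s + 2)*(s**2 - 2*s + 1)*log(2) + 108*3**s*s*(s - 3)*(s + 2)*(s**2 - 2*s + 1)*log(3) - 108*3**s*(s - 3)*(s + 2)*(s**2 - 2*s + 1) - 4*6**s*s**2*(s + 2)*(s**2 - 2*s + 1) + 216*s**3*(s - 3)*(s + 2)*log(2) - 216*s**2*(s - 3)*(s + 2)*log(2) + 216*s**2*(s - 3)*(s + 2) + 27*s**2*(s - 3)*(s**2 - 2*s + 1))/(108*2**(2*s)*s**2*(s - 3)*(s + 2)*(s**2 - 2*s + 1))
  -2 < Re(s) < 3

remove the common scale on t first: t**2 on [0, 1/2); log(t)/t on [1/2, 1); log(t) on [1, 3/2); …
linearity at 1/4, 1/2, 3/4, 3/2 turns ℳ[f](s) into 5 summed integrals
∫ 4*t**2·t^(s-1) over [0, 1/4)
for t in [1/4, 1/2): the term is ∫ log(2*t)/(2*t)·t^(s-1)
[1/2, 3/4) adds the kernel integral of log(2*t)
between 3/4 and 3/2 the integrand is exp(-2*t)·t^(s-1)
on [3/2, ∞): add ∫ 1/(8*t**3)·t^(s-1) dt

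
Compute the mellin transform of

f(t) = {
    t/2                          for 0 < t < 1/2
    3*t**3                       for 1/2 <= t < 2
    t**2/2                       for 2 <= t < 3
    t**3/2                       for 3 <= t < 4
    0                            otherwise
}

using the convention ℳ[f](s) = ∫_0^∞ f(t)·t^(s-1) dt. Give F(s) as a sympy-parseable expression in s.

(256*2**(3*s)*(s + 1)*(s + 2) + 192*2**(2*s)*(s + 1)*(s + 2) - 16*2**(2*s)*(s + 1)*(s + 3) - 108*6**s*(s + 1)*(s + 2) + 36*6**s*(s + 1)*(s + 3) - 3*(s + 1)*(s + 2) + 2*(s + 2)*(s + 3))/(8*2**s*(s + 1)*(s + 2)*(s + 3))
  Re(s) > -1

breakpoints 1/2, 2, 3: one integral from each of the 4 segments
∫ t/2·t^(s-1) over [0, 1/2)
segment [1/2, 2) carries 3*t**3; integrate it
between 2 and 3 the integrand is t**2/2·t^(s-1)
segment [3, 4) carries t**3/2; integrate it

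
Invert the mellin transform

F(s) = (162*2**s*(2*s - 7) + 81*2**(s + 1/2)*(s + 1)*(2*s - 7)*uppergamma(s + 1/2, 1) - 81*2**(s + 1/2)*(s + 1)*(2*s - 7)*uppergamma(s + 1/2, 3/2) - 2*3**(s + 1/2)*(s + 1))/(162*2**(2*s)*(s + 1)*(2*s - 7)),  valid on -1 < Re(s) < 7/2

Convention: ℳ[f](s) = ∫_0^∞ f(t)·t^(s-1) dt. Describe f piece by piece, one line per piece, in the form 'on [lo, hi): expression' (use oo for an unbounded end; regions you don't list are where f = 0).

on [0, 1/2): 2*t
on [1/2, 3/4): sqrt(t)*exp(-2*t)
on [3/4, oo): 1/(256*t**(7/2))

strip the shared t-power: 2*sqrt(t) on [0, 1/2); exp(-2*t) on [1/2, 3/4); 1/(256*t**4) on [3/4, ∞)
strip the common scale on t: sqrt(2)*sqrt(t) on [0, 1); exp(-t) on [1, 3/2); 1/(16*t**4) on [3/2, ∞)
the common scale on t comes off first: sqrt(t) on [0, 2); exp(-t/2) on [2, 3); t**(-4) on [3, ∞)
slice at 1/2, 3/4, transform all 3 pieces, and sum them
[0, 1/2) adds the kernel integral of 2*t
the [1/2, 3/4) slice contributes ∫ sqrt(t)*exp(-2*t)·t^(s-1) dt
[3/4, ∞) adds the kernel integral of 1/(256*t**(7/2))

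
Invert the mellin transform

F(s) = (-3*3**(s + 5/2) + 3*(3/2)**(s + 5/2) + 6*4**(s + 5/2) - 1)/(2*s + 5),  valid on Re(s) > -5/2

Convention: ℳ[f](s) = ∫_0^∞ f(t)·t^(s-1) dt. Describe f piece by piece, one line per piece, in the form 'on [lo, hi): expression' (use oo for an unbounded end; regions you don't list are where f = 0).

breakpoints 1, 3/2, 3: one integral from each of the 4 segments
segment 0 to 1 holds 5*t**(5/2)/2; add its integral
on [1, 3/2) integrate f = 3*t**(5/2) against the kernel
over [3/2, 3), the kernel integral of 3*t**(5/2)/2 enters the sum
segment [3, 4) carries 3*t**(5/2); integrate it

on [0, 1): 5*t**(5/2)/2
on [1, 3/2): 3*t**(5/2)
on [3/2, 3): 3*t**(5/2)/2
on [3, 4): 3*t**(5/2)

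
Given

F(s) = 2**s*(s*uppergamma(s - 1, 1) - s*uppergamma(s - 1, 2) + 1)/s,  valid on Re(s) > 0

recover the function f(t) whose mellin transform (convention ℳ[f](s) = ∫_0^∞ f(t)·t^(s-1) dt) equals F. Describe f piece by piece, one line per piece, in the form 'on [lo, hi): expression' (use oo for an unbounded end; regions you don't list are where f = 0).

strip the common scale on t: 1 on [0, 1); exp(-t)/t on [1, 2)
undo the shared t-power: t on [0, 1); exp(-t) on [1, 2)
cuts at 2: linearity sums the 2 kernel integrals
over [0, 2), the kernel integral of 1 enters the sum
for t in [2, 4): the term is ∫ 2*exp(-t/2)/t·t^(s-1)

on [0, 2): 1
on [2, 4): 2*exp(-t/2)/t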